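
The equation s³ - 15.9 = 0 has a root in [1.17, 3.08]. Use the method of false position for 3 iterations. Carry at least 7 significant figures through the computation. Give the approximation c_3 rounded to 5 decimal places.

2.49974

f(1.170000) = -14.298387, f(3.080000) = 13.318112
step 1: c = 2.158899, f(c) = -5.837711 < 0 → new bracket [2.158899, 3.080000]
step 2: c = 2.439603, f(c) = -1.380305 < 0 → new bracket [2.439603, 3.080000]
step 3: c = 2.499742, f(c) = -0.279843 < 0 → new bracket [2.499742, 3.080000]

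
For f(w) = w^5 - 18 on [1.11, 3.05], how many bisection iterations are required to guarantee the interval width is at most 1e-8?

28

Initial width b − a = 3.05 − 1.11 = 1.940000.
After n steps the width is (b−a)/2^n; need (b−a)/2^n ≤ 1e-8.
So n ≥ log₂(1.940000/1e-8) = log₂(194000000.0000) ≈ 27.5315.
Hence n = 28.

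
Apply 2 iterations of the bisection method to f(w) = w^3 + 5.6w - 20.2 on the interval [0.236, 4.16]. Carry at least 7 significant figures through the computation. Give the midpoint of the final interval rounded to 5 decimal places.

f(0.236000) = -18.865256, f(4.160000) = 75.087296 (opposite signs)
step 1: m = 2.198000, f(m) = 2.727786 > 0 → root in [0.236000, 2.198000]
step 2: m = 1.217000, f(m) = -11.582315 < 0 → root in [1.217000, 2.198000]
Midpoint of [1.217000, 2.198000] = 1.707500

1.70750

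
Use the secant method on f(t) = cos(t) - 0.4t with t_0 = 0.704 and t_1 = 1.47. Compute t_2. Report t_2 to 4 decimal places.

Secant update: t_(k+1) = t_k − f(t_k)·(t_k − t_(k-1))/(f(t_k) − f(t_(k-1))).
f(t_0) = 0.480659, f(t_1) = -0.487374
t_2 = 1.470000 - (-0.487374)·(1.470000 - 0.704000)/(-0.487374 - (0.480659)) = 1.084343; f(t_2) = 0.033756

1.0843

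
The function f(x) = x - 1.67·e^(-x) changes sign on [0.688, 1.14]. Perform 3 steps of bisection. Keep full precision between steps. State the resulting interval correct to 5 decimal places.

f(0.688000) = -0.151309, f(1.140000) = 0.605902 (opposite signs)
step 1: m = 0.914000, f(m) = 0.244468 > 0 → root in [0.688000, 0.914000]
step 2: m = 0.801000, f(m) = 0.051371 > 0 → root in [0.688000, 0.801000]
step 3: m = 0.744500, f(m) = -0.048703 < 0 → root in [0.744500, 0.801000]

[0.74450, 0.80100]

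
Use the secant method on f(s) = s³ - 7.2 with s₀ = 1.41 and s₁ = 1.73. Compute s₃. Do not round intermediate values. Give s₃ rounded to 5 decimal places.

1.92320

f(s_0) = -4.396779, f(s_1) = -2.022283
s_2 = 1.730000 - (-2.022283)·(1.730000 - 1.410000)/(-2.022283 - (-4.396779)) = 2.002534; f(s_2) = 0.830445
s_3 = 2.002534 - (0.830445)·(2.002534 - 1.730000)/(0.830445 - (-2.022283)) = 1.923198; f(s_3) = -0.086689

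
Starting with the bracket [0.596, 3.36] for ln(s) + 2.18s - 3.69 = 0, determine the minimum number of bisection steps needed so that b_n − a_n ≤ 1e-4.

Initial width b − a = 3.36 − 0.596 = 2.764000.
After n steps the width is (b−a)/2^n; need (b−a)/2^n ≤ 1e-4.
So n ≥ log₂(2.764000/1e-4) = log₂(27640.0000) ≈ 14.7545.
Hence n = 15.

15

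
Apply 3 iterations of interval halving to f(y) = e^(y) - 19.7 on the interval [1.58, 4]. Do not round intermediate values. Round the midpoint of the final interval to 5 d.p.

2.94125

f(1.580000) = -14.845044, f(4.000000) = 34.898150 (opposite signs)
step 1: m = 2.790000, f(m) = -3.418980 < 0 → root in [2.790000, 4.000000]
step 2: m = 3.395000, f(m) = 10.114653 > 0 → root in [2.790000, 3.395000]
step 3: m = 3.092500, f(m) = 2.332089 > 0 → root in [2.790000, 3.092500]
Midpoint of [2.790000, 3.092500] = 2.941250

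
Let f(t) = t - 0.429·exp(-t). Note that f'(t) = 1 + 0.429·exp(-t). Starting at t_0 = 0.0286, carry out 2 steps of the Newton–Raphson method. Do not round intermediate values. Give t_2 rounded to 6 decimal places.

t_0 = 0.028600: f = -0.388304, f' = 1.416904 → t_1 = 0.028600 - (-0.388304)/(1.416904) = 0.302651
t_1 = 0.302651: f = -0.014318, f' = 1.316970 → t_2 = 0.302651 - (-0.014318)/(1.316970) = 0.313523

0.313523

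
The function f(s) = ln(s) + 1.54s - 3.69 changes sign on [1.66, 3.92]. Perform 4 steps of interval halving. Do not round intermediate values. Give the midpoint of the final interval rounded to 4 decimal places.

2.0131

f(1.660000) = -0.626782, f(3.920000) = 3.712892 (opposite signs)
step 1: m = 2.790000, f(m) = 1.632642 > 0 → root in [1.660000, 2.790000]
step 2: m = 2.225000, f(m) = 0.536257 > 0 → root in [1.660000, 2.225000]
step 3: m = 1.942500, f(m) = -0.034574 < 0 → root in [1.942500, 2.225000]
step 4: m = 2.083750, f(m) = 0.253144 > 0 → root in [1.942500, 2.083750]
Midpoint of [1.942500, 2.083750] = 2.013125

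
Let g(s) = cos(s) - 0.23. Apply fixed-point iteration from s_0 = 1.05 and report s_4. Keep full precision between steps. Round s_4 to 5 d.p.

s_1 = g(1.050000) = 0.267571
s_2 = g(0.267571) = 0.734416
s_3 = g(0.734416) = 0.512222
s_4 = g(0.512222) = 0.641657

0.64166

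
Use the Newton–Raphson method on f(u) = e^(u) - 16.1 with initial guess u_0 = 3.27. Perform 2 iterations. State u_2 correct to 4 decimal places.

Newton update: u ← u − f(u)/f'(u).
f'(u) = e^(u)
u_0 = 3.270000: f = 10.211339, f' = 26.311339 → u_1 = 3.270000 - (10.211339)/(26.311339) = 2.881903
u_1 = 2.881903: f = 1.748215, f' = 17.848215 → u_2 = 2.881903 - (1.748215)/(17.848215) = 2.783954

2.7840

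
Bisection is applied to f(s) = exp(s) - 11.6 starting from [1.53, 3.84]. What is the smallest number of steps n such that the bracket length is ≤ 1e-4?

Initial width b − a = 3.84 − 1.53 = 2.310000.
After n steps the width is (b−a)/2^n; need (b−a)/2^n ≤ 1e-4.
So n ≥ log₂(2.310000/1e-4) = log₂(23100.0000) ≈ 14.4956.
Hence n = 15.

15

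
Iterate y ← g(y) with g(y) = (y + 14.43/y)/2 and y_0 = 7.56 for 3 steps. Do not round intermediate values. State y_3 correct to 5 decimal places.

y_1 = g(7.560000) = 4.734365
y_2 = g(4.734365) = 3.891146
y_3 = g(3.891146) = 3.799783

3.79978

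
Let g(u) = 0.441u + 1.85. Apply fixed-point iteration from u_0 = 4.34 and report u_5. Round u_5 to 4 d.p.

u_1 = g(4.340000) = 3.763940
u_2 = g(3.763940) = 3.509898
u_3 = g(3.509898) = 3.397865
u_4 = g(3.397865) = 3.348458
u_5 = g(3.348458) = 3.326670

3.3267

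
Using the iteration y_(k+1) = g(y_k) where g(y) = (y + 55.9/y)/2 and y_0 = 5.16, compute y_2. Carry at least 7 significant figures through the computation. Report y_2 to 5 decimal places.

y_1 = g(5.160000) = 7.996667
y_2 = g(7.996667) = 7.493540

7.49354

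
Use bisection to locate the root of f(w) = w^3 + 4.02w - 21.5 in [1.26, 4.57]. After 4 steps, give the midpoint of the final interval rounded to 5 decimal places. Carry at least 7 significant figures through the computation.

2.39781

f(1.260000) = -14.434424, f(4.570000) = 92.315393 (opposite signs)
step 1: m = 2.915000, f(m) = 14.987711 > 0 → root in [1.260000, 2.915000]
step 2: m = 2.087500, f(m) = -4.011643 < 0 → root in [2.087500, 2.915000]
step 3: m = 2.501250, f(m) = 4.203474 > 0 → root in [2.087500, 2.501250]
step 4: m = 2.294375, f(m) = -0.198663 < 0 → root in [2.294375, 2.501250]
Midpoint of [2.294375, 2.501250] = 2.397812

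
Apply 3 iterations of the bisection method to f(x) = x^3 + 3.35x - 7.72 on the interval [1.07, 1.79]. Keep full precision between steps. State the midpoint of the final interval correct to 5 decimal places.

1.47500

f(1.070000) = -2.910457, f(1.790000) = 4.011839 (opposite signs)
step 1: m = 1.430000, f(m) = -0.005293 < 0 → root in [1.430000, 1.790000]
step 2: m = 1.610000, f(m) = 1.846781 > 0 → root in [1.430000, 1.610000]
step 3: m = 1.520000, f(m) = 0.883808 > 0 → root in [1.430000, 1.520000]
Midpoint of [1.430000, 1.520000] = 1.475000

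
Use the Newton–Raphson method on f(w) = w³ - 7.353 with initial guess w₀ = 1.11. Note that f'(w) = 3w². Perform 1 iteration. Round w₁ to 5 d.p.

2.72929

w_0 = 1.110000: f = -5.985369, f' = 3.696300 → w_1 = 1.110000 - (-5.985369)/(3.696300) = 2.729287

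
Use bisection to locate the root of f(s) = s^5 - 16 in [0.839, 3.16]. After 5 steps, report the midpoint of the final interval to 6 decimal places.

1.745641

f(0.839000) = -15.584271, f(3.160000) = 299.090575 (opposite signs)
step 1: m = 1.999500, f(m) = 15.960020 > 0 → root in [0.839000, 1.999500]
step 2: m = 1.419250, f(m) = -10.241697 < 0 → root in [1.419250, 1.999500]
step 3: m = 1.709375, f(m) = -1.405583 < 0 → root in [1.709375, 1.999500]
step 4: m = 1.854437, f(m) = 5.931130 > 0 → root in [1.709375, 1.854437]
step 5: m = 1.781906, f(m) = 1.964877 > 0 → root in [1.709375, 1.781906]
Midpoint of [1.709375, 1.781906] = 1.745641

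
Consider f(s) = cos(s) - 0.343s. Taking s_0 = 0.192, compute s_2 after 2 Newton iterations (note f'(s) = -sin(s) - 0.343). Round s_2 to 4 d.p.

1.1423

s_0 = 0.192000: f = 0.915769, f' = -0.533823 → s_1 = 0.192000 - (0.915769)/(-0.533823) = 1.907493
s_1 = 1.907493: f = -0.984641, f' = -1.286851 → s_2 = 1.907493 - (-0.984641)/(-1.286851) = 1.142338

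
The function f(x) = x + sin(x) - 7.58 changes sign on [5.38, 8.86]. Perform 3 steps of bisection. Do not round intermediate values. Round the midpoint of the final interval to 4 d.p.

f(5.380000) = -2.985303, f(8.860000) = 1.815228 (opposite signs)
step 1: m = 7.120000, f(m) = 0.282513 > 0 → root in [5.380000, 7.120000]
step 2: m = 6.250000, f(m) = -1.363179 < 0 → root in [6.250000, 7.120000]
step 3: m = 6.685000, f(m) = -0.503911 < 0 → root in [6.685000, 7.120000]
Midpoint of [6.685000, 7.120000] = 6.902500

6.9025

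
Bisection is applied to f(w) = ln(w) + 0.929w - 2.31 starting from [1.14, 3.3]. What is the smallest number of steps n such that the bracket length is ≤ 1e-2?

8

Initial width b − a = 3.3 − 1.14 = 2.160000.
After n steps the width is (b−a)/2^n; need (b−a)/2^n ≤ 1e-2.
So n ≥ log₂(2.160000/1e-2) = log₂(216.0000) ≈ 7.7549.
Hence n = 8.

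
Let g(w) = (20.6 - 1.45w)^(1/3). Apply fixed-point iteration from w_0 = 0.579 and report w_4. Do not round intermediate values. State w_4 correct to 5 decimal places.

w_1 = g(0.579000) = 2.703537
w_2 = g(2.703537) = 2.555039
w_3 = g(2.555039) = 2.565987
w_4 = g(2.565987) = 2.565183

2.56518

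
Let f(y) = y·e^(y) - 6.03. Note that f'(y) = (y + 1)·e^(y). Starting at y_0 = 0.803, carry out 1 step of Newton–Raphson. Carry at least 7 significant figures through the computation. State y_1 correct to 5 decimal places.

Newton update: y ← y − f(y)/f'(y).
y_0 = 0.803000: f = -4.237521, f' = 4.024706 → y_1 = 0.803000 - (-4.237521)/(4.024706) = 1.855877

1.85588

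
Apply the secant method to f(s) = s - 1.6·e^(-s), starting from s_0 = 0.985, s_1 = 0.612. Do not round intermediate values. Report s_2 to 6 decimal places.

f(s_0) = 0.387497, f(s_1) = -0.255624
s_2 = 0.612000 - (-0.255624)·(0.612000 - 0.985000)/(-0.255624 - (0.387497)) = 0.760258; f(s_2) = 0.012185

0.760258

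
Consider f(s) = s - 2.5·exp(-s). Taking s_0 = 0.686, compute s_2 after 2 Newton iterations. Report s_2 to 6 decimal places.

f'(s) = 1 + 2.5·exp(-s)
s_0 = 0.686000: f = -0.572966, f' = 2.258966 → s_1 = 0.686000 - (-0.572966)/(2.258966) = 0.939641
s_1 = 0.939641: f = -0.037280, f' = 1.976920 → s_2 = 0.939641 - (-0.037280)/(1.976920) = 0.958498

0.958498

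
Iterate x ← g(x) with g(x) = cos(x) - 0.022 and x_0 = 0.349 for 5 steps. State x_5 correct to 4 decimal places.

0.7640

x_1 = g(0.349000) = 0.917715
x_2 = g(0.917715) = 0.585636
x_3 = g(0.585636) = 0.811360
x_4 = g(0.811360) = 0.666512
x_5 = g(0.666512) = 0.763983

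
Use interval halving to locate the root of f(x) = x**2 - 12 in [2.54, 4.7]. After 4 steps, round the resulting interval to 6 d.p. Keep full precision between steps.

f(2.540000) = -5.548400, f(4.700000) = 10.090000 (opposite signs)
step 1: m = 3.620000, f(m) = 1.104400 > 0 → root in [2.540000, 3.620000]
step 2: m = 3.080000, f(m) = -2.513600 < 0 → root in [3.080000, 3.620000]
step 3: m = 3.350000, f(m) = -0.777500 < 0 → root in [3.350000, 3.620000]
step 4: m = 3.485000, f(m) = 0.145225 > 0 → root in [3.350000, 3.485000]

[3.350000, 3.485000]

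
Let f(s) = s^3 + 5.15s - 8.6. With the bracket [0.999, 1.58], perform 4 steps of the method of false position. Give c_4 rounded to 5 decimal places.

f(0.999000) = -2.458147, f(1.580000) = 3.481312
step 1: c = 1.239457, f(c) = -0.312678 < 0 → new bracket [1.239457, 1.580000]
step 2: c = 1.267522, f(c) = -0.035842 < 0 → new bracket [1.267522, 1.580000]
step 3: c = 1.270707, f(c) = -0.004056 < 0 → new bracket [1.270707, 1.580000]
step 4: c = 1.271067, f(c) = -0.000458 < 0 → new bracket [1.271067, 1.580000]

1.27107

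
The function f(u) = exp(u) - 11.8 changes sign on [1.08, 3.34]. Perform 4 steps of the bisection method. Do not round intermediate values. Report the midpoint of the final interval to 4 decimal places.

2.4219

f(1.080000) = -8.855320, f(3.340000) = 16.419127 (opposite signs)
step 1: m = 2.210000, f(m) = -2.684284 < 0 → root in [2.210000, 3.340000]
step 2: m = 2.775000, f(m) = 4.238627 > 0 → root in [2.210000, 2.775000]
step 3: m = 2.492500, f(m) = 0.291467 > 0 → root in [2.210000, 2.492500]
step 4: m = 2.351250, f(m) = -1.301315 < 0 → root in [2.351250, 2.492500]
Midpoint of [2.351250, 2.492500] = 2.421875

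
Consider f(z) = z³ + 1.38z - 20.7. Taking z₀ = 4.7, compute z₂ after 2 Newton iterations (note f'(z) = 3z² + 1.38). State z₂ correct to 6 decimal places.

z_0 = 4.700000: f = 89.609000, f' = 67.650000 → z_1 = 4.700000 - (89.609000)/(67.650000) = 3.375403
z_1 = 3.375403: f = 22.415182, f' = 35.560032 → z_2 = 3.375403 - (22.415182)/(35.560032) = 2.745055

2.745055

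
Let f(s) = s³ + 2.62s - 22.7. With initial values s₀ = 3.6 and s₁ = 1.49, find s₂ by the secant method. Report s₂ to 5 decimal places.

2.15863

f(s_0) = 33.388000, f(s_1) = -15.488251
s_2 = 1.490000 - (-15.488251)·(1.490000 - 3.600000)/(-15.488251 - (33.388000)) = 2.158632; f(s_2) = -6.985829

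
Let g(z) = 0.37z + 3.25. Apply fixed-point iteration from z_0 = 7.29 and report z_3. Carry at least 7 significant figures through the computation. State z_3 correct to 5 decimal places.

z_1 = g(7.290000) = 5.947300
z_2 = g(5.947300) = 5.450501
z_3 = g(5.450501) = 5.266685

5.26669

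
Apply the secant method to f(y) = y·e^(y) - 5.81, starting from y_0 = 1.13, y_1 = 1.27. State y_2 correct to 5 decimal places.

1.44602

f(y_0) = -2.311908, f(y_1) = -1.287717
y_2 = 1.270000 - (-1.287717)·(1.270000 - 1.130000)/(-1.287717 - (-2.311908)) = 1.446022; f(y_2) = 0.330086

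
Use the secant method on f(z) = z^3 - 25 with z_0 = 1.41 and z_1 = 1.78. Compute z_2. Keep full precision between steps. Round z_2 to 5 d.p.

f(z_0) = -22.196779, f(z_1) = -19.360248
z_2 = 1.780000 - (-19.360248)·(1.780000 - 1.410000)/(-19.360248 - (-22.196779)) = 4.305371; f(z_2) = 54.805275

4.30537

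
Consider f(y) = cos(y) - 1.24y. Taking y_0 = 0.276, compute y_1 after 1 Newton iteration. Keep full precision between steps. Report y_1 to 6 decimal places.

0.685857

f'(y) = -sin(y) - 1.24
y_0 = 0.276000: f = 0.619913, f' = -1.512509 → y_1 = 0.276000 - (0.619913)/(-1.512509) = 0.685857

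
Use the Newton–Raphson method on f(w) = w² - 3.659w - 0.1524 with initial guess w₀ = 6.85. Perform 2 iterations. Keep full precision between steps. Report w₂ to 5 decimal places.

3.87094

Newton update: w ← w − f(w)/f'(w).
f'(w) = 2w - 3.659
w_0 = 6.850000: f = 21.705950, f' = 10.041000 → w_1 = 6.850000 - (21.705950)/(10.041000) = 4.688268
w_1 = 4.688268: f = 4.673085, f' = 5.717536 → w_2 = 4.688268 - (4.673085)/(5.717536) = 3.870943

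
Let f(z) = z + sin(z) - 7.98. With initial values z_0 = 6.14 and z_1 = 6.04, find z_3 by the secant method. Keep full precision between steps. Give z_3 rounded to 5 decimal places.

7.18432

f(z_0) = -1.982697, f(z_1) = -2.180795
z_2 = 6.040000 - (-2.180795)·(6.040000 - 6.140000)/(-2.180795 - (-1.982697)) = 7.140862; f(z_2) = -0.082813
z_3 = 7.140862 - (-0.082813)·(7.140862 - 6.040000)/(-0.082813 - (-2.180795)) = 7.184316; f(z_3) = -0.011655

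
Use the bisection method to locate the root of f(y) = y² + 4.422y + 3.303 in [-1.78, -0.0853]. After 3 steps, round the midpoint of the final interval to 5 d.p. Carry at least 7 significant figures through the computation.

f(-1.780000) = -1.399760, f(-0.085300) = 2.933079 (opposite signs)
step 1: m = -0.932650, f(m) = 0.048658 > 0 → root in [-1.780000, -0.932650]
step 2: m = -1.356325, f(m) = -0.855052 < 0 → root in [-1.356325, -0.932650]
step 3: m = -1.144487, f(m) = -0.448072 < 0 → root in [-1.144487, -0.932650]
Midpoint of [-1.144487, -0.932650] = -1.038569

-1.03857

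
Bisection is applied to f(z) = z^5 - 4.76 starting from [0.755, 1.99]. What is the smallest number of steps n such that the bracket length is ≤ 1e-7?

24

Initial width b − a = 1.99 − 0.755 = 1.235000.
After n steps the width is (b−a)/2^n; need (b−a)/2^n ≤ 1e-7.
So n ≥ log₂(1.235000/1e-7) = log₂(12350000.0000) ≈ 23.5580.
Hence n = 24.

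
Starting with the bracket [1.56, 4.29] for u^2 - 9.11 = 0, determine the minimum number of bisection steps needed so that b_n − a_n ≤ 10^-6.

Initial width b − a = 4.29 − 1.56 = 2.730000.
After n steps the width is (b−a)/2^n; need (b−a)/2^n ≤ 10^-6.
So n ≥ log₂(2.730000/10^-6) = log₂(2730000.0000) ≈ 21.3805.
Hence n = 22.

22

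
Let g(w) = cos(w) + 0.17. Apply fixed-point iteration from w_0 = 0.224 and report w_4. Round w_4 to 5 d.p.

w_1 = g(0.224000) = 1.145017
w_2 = g(1.145017) = 0.583031
w_3 = g(0.583031) = 1.004798
w_4 = g(1.004798) = 0.706259

0.70626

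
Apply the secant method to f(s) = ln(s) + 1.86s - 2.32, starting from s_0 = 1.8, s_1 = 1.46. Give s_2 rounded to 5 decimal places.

1.14735

f(s_0) = 1.615787, f(s_1) = 0.774036
s_2 = 1.460000 - (0.774036)·(1.460000 - 1.800000)/(0.774036 - (1.615787)) = 1.147351; f(s_2) = -0.048471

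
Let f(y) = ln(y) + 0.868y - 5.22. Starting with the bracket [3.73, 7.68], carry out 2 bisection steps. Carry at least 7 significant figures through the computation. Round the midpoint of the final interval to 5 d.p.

f(3.730000) = -0.665952, f(7.680000) = 3.484860 (opposite signs)
step 1: m = 5.705000, f(m) = 1.473283 > 0 → root in [3.730000, 5.705000]
step 2: m = 4.717500, f(m) = 0.426069 > 0 → root in [3.730000, 4.717500]
Midpoint of [3.730000, 4.717500] = 4.223750

4.22375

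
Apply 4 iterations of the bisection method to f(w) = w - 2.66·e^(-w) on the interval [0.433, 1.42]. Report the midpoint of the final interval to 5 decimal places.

1.01903

f(0.433000) = -1.292171, f(1.420000) = 0.777041 (opposite signs)
step 1: m = 0.926500, f(m) = -0.126693 < 0 → root in [0.926500, 1.420000]
step 2: m = 1.173250, f(m) = 0.350353 > 0 → root in [0.926500, 1.173250]
step 3: m = 1.049875, f(m) = 0.118924 > 0 → root in [0.926500, 1.049875]
step 4: m = 0.988187, f(m) = -0.002000 < 0 → root in [0.988187, 1.049875]
Midpoint of [0.988187, 1.049875] = 1.019031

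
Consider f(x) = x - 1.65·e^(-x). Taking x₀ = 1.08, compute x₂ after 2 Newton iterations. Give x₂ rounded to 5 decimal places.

Newton update: x ← x − f(x)/f'(x).
f'(x) = 1 + 1.65·e^(-x)
x_0 = 1.080000: f = 0.519667, f' = 1.560333 → x_1 = 1.080000 - (0.519667)/(1.560333) = 0.746951
x_1 = 0.746951: f = -0.034834, f' = 1.781785 → x_2 = 0.746951 - (-0.034834)/(1.781785) = 0.766501

0.76650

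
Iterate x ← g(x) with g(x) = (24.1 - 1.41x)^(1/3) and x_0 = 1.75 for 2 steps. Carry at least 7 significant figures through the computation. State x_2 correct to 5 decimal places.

x_1 = g(1.750000) = 2.786349
x_2 = g(2.786349) = 2.722143

2.72214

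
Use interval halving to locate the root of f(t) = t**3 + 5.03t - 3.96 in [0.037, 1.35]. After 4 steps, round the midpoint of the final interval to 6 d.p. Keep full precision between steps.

0.734531

f(0.037000) = -3.773839, f(1.350000) = 5.290875 (opposite signs)
step 1: m = 0.693500, f(m) = -0.138162 < 0 → root in [0.693500, 1.350000]
step 2: m = 1.021750, f(m) = 2.246082 > 0 → root in [0.693500, 1.021750]
step 3: m = 0.857625, f(m) = 0.984655 > 0 → root in [0.693500, 0.857625]
step 4: m = 0.775562, f(m) = 0.407578 > 0 → root in [0.693500, 0.775562]
Midpoint of [0.693500, 0.775562] = 0.734531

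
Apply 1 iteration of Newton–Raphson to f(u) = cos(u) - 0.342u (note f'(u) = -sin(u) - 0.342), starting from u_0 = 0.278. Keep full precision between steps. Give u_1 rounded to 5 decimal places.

1.68372

u_0 = 0.278000: f = 0.866530, f' = -0.616433 → u_1 = 0.278000 - (0.866530)/(-0.616433) = 1.683717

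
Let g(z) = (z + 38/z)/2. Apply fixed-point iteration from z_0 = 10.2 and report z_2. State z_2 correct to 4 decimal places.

6.2102

z_1 = g(10.200000) = 6.962745
z_2 = g(6.962745) = 6.210181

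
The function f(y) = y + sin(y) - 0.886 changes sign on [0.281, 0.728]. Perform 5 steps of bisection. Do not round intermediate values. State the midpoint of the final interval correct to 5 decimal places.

0.45561

f(0.281000) = -0.327683, f(0.728000) = 0.507378 (opposite signs)
step 1: m = 0.504500, f(m) = 0.101870 > 0 → root in [0.281000, 0.504500]
step 2: m = 0.392750, f(m) = -0.110520 < 0 → root in [0.392750, 0.504500]
step 3: m = 0.448625, f(m) = -0.003648 < 0 → root in [0.448625, 0.504500]
step 4: m = 0.476562, f(m) = 0.049290 > 0 → root in [0.448625, 0.476562]
step 5: m = 0.462594, f(m) = 0.022864 > 0 → root in [0.448625, 0.462594]
Midpoint of [0.448625, 0.462594] = 0.455609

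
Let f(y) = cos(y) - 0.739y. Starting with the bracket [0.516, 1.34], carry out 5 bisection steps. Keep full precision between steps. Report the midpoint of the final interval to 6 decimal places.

f(0.516000) = 0.488476, f(1.340000) = -0.761507 (opposite signs)
step 1: m = 0.928000, f(m) = -0.086356 < 0 → root in [0.516000, 0.928000]
step 2: m = 0.722000, f(m) = 0.216927 > 0 → root in [0.722000, 0.928000]
step 3: m = 0.825000, f(m) = 0.068882 > 0 → root in [0.825000, 0.928000]
step 4: m = 0.876500, f(m) = -0.007889 < 0 → root in [0.825000, 0.876500]
step 5: m = 0.850750, f(m) = 0.030715 > 0 → root in [0.850750, 0.876500]
Midpoint of [0.850750, 0.876500] = 0.863625

0.863625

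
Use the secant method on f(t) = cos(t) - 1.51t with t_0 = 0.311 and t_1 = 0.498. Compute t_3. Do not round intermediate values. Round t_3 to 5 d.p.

0.56076

f(t_0) = 0.482418, f(t_1) = 0.126560
t_2 = 0.498000 - (0.126560)·(0.498000 - 0.311000)/(0.126560 - (0.482418)) = 0.564506; f(t_2) = -0.007551
t_3 = 0.564506 - (-0.007551)·(0.564506 - 0.498000)/(-0.007551 - (0.126560)) = 0.560761; f(t_3) = 0.000101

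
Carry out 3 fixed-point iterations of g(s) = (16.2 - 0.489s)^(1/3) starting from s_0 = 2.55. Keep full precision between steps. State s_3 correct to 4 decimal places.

s_1 = g(2.550000) = 2.463636
s_2 = g(2.463636) = 2.465953
s_3 = g(2.465953) = 2.465891

2.4659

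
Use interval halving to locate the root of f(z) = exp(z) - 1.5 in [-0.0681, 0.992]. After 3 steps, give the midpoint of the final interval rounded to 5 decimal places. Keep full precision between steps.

0.39569

f(-0.068100) = -0.565833, f(0.992000) = 1.196622 (opposite signs)
step 1: m = 0.461950, f(m) = 0.087166 > 0 → root in [-0.068100, 0.461950]
step 2: m = 0.196925, f(m) = -0.282347 < 0 → root in [0.196925, 0.461950]
step 3: m = 0.329437, f(m) = -0.109814 < 0 → root in [0.329437, 0.461950]
Midpoint of [0.329437, 0.461950] = 0.395694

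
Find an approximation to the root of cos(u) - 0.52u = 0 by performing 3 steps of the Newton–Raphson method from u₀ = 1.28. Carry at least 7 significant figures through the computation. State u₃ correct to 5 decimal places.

f'(u) = -sin(u) - 0.52
u_0 = 1.280000: f = -0.378885, f' = -1.478016 → u_1 = 1.280000 - (-0.378885)/(-1.478016) = 1.023653
u_1 = 1.023653: f = -0.012050, f' = -1.374014 → u_2 = 1.023653 - (-0.012050)/(-1.374014) = 1.014883
u_2 = 1.014883: f = -0.000020, f' = -1.369419 → u_3 = 1.014883 - (-0.000020)/(-1.369419) = 1.014869

1.01487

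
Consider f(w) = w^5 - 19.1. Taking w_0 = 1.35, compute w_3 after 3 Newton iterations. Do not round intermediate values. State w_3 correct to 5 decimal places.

f'(w) = 5w^4
w_0 = 1.350000: f = -14.615967, f' = 16.607531 → w_1 = 1.350000 - (-14.615967)/(16.607531) = 2.230081
w_1 = 2.230081: f = 36.057278, f' = 123.666556 → w_2 = 2.230081 - (36.057278)/(123.666556) = 1.938512
w_2 = 1.938512: f = 8.274271, f' = 70.606397 → w_3 = 1.938512 - (8.274271)/(70.606397) = 1.821323

1.82132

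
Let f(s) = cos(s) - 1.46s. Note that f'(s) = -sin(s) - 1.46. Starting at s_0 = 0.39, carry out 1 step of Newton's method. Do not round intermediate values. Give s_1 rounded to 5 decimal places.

0.58319

Newton update: s ← s − f(s)/f'(s).
s_0 = 0.390000: f = 0.355509, f' = -1.840188 → s_1 = 0.390000 - (0.355509)/(-1.840188) = 0.583192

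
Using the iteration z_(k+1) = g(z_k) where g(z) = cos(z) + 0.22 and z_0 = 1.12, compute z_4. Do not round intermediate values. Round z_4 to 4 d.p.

z_1 = g(1.120000) = 0.655682
z_2 = g(0.655682) = 1.012632
z_3 = g(1.012632) = 0.749630
z_4 = g(0.749630) = 0.951941

0.9519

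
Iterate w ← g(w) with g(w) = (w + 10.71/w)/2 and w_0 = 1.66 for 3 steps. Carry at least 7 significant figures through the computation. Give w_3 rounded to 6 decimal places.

w_1 = g(1.660000) = 4.055904
w_2 = g(4.055904) = 3.348249
w_3 = g(3.348249) = 3.273468

3.273468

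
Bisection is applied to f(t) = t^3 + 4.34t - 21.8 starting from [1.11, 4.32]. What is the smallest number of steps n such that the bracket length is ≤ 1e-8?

29

Initial width b − a = 4.32 − 1.11 = 3.210000.
After n steps the width is (b−a)/2^n; need (b−a)/2^n ≤ 1e-8.
So n ≥ log₂(3.210000/1e-8) = log₂(321000000.0000) ≈ 28.2580.
Hence n = 29.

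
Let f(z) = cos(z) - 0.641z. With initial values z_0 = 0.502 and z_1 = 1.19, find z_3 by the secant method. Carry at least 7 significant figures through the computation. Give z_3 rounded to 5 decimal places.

f(z_0) = 0.554840, f(z_1) = -0.391130
z_2 = 1.190000 - (-0.391130)·(1.190000 - 0.502000)/(-0.391130 - (0.554840)) = 0.905533; f(z_2) = 0.036820
z_3 = 0.905533 - (0.036820)·(0.905533 - 1.190000)/(0.036820 - (-0.391130)) = 0.930008; f(z_3) = 0.001693

0.93001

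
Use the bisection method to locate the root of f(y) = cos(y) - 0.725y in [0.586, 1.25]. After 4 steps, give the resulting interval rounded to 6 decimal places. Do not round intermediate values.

f(0.586000) = 0.408309, f(1.250000) = -0.590928 (opposite signs)
step 1: m = 0.918000, f(m) = -0.058140 < 0 → root in [0.586000, 0.918000]
step 2: m = 0.752000, f(m) = 0.185124 > 0 → root in [0.752000, 0.918000]
step 3: m = 0.835000, f(m) = 0.065803 > 0 → root in [0.835000, 0.918000]
step 4: m = 0.876500, f(m) = 0.004382 > 0 → root in [0.876500, 0.918000]

[0.876500, 0.918000]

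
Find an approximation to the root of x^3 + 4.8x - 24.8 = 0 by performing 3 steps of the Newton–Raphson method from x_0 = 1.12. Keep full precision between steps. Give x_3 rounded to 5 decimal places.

f'(x) = 3x^2 + 4.8
x_0 = 1.120000: f = -18.019072, f' = 8.563200 → x_1 = 1.120000 - (-18.019072)/(8.563200) = 3.224245
x_1 = 3.224245: f = 24.194845, f' = 35.987270 → x_2 = 3.224245 - (24.194845)/(35.987270) = 2.551928
x_2 = 2.551928: f = 4.068278, f' = 24.337015 → x_3 = 2.551928 - (4.068278)/(24.337015) = 2.384764

2.38476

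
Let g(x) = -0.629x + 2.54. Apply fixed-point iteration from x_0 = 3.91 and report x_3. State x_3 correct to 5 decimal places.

0.97423

x_1 = g(3.910000) = 0.080610
x_2 = g(0.080610) = 2.489296
x_3 = g(2.489296) = 0.974233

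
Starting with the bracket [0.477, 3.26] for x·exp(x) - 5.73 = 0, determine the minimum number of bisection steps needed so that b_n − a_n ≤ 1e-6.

Initial width b − a = 3.26 − 0.477 = 2.783000.
After n steps the width is (b−a)/2^n; need (b−a)/2^n ≤ 1e-6.
So n ≥ log₂(2.783000/1e-6) = log₂(2783000.0000) ≈ 21.4082.
Hence n = 22.

22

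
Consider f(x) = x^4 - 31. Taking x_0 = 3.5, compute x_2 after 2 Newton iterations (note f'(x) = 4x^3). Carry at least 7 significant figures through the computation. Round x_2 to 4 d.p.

2.4552

x_0 = 3.500000: f = 119.062500, f' = 171.500000 → x_1 = 3.500000 - (119.062500)/(171.500000) = 2.805758
x_1 = 2.805758: f = 30.972762, f' = 88.350829 → x_2 = 2.805758 - (30.972762)/(88.350829) = 2.455192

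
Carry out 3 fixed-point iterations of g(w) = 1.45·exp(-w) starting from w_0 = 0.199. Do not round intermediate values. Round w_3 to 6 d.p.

0.932126

w_1 = g(0.199000) = 1.188347
w_2 = g(1.188347) = 0.441850
w_3 = g(0.441850) = 0.932126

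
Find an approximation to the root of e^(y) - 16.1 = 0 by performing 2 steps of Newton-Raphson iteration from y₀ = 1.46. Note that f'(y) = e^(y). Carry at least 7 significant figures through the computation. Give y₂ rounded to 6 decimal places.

3.440673

y_0 = 1.460000: f = -11.794040, f' = 4.305960 → y_1 = 1.460000 - (-11.794040)/(4.305960) = 4.199004
y_1 = 4.199004: f = 50.519946, f' = 66.619946 → y_2 = 4.199004 - (50.519946)/(66.619946) = 3.440673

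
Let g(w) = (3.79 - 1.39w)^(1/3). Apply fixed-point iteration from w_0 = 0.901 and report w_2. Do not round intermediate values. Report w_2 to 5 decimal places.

w_1 = g(0.901000) = 1.363981
w_2 = g(1.363981) = 1.237272

1.23727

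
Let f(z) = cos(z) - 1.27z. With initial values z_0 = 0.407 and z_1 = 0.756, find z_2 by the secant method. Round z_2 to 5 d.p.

0.62799

f(z_0) = 0.401423, f(z_1) = -0.232534
z_2 = 0.756000 - (-0.232534)·(0.756000 - 0.407000)/(-0.232534 - (0.401423)) = 0.627987; f(z_2) = 0.011667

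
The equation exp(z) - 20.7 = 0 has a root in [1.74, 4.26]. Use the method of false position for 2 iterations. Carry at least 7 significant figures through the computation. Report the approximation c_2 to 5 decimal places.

f(1.740000) = -15.002657, f(4.260000) = 50.109983
step 1: c = 2.320635, f(c) = -10.517859 < 0 → new bracket [2.320635, 4.260000]
step 2: c = 2.657081, f(c) = -6.445384 < 0 → new bracket [2.657081, 4.260000]

2.65708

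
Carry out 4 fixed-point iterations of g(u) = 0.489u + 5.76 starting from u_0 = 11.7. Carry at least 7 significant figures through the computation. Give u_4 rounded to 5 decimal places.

11.29649

u_1 = g(11.700000) = 11.481300
u_2 = g(11.481300) = 11.374356
u_3 = g(11.374356) = 11.322060
u_4 = g(11.322060) = 11.296487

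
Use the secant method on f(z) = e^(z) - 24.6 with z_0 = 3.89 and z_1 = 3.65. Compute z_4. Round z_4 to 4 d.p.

f(z_0) = 24.310887, f(z_1) = 13.874666
z_2 = 3.650000 - (13.874666)·(3.650000 - 3.890000)/(13.874666 - (24.310887)) = 3.330927; f(z_2) = 3.364243
z_3 = 3.330927 - (3.364243)·(3.330927 - 3.650000)/(3.364243 - (13.874666)) = 3.228796; f(z_3) = 0.649229
z_4 = 3.228796 - (0.649229)·(3.228796 - 3.330927)/(0.649229 - (3.364243)) = 3.204373; f(z_4) = 0.040058

3.2044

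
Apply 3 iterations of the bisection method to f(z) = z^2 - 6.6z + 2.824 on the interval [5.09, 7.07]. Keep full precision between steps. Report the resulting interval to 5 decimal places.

[6.08000, 6.32750]

f(5.090000) = -4.861900, f(7.070000) = 6.146900 (opposite signs)
step 1: m = 6.080000, f(m) = -0.337600 < 0 → root in [6.080000, 7.070000]
step 2: m = 6.575000, f(m) = 2.659625 > 0 → root in [6.080000, 6.575000]
step 3: m = 6.327500, f(m) = 1.099756 > 0 → root in [6.080000, 6.327500]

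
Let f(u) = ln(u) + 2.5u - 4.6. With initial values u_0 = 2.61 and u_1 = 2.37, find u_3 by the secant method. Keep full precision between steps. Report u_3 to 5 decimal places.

1.64261

Secant update: u_(k+1) = u_k − f(u_k)·(u_k − u_(k-1))/(f(u_k) − f(u_(k-1))).
f(u_0) = 2.884350, f(u_1) = 2.187890
u_2 = 2.370000 - (2.187890)·(2.370000 - 2.610000)/(2.187890 - (2.884350)) = 1.616054; f(u_2) = -0.079878
u_3 = 1.616054 - (-0.079878)·(1.616054 - 2.370000)/(-0.079878 - (2.187890)) = 1.642610; f(u_3) = 0.002812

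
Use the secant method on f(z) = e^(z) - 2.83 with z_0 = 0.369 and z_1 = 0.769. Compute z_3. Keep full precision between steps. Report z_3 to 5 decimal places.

1.02543

Secant update: z_(k+1) = z_k − f(z_k)·(z_k − z_(k-1))/(f(z_k) − f(z_(k-1))).
f(z_0) = -1.383712, f(z_1) = -0.672392
z_2 = 0.769000 - (-0.672392)·(0.769000 - 0.369000)/(-0.672392 - (-1.383712)) = 1.147110; f(z_2) = 0.319078
z_3 = 1.147110 - (0.319078)·(1.147110 - 0.769000)/(0.319078 - (-0.672392)) = 1.025425; f(z_3) = -0.041719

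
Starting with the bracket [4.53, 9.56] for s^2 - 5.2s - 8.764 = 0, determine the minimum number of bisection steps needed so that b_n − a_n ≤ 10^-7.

26

Initial width b − a = 9.56 − 4.53 = 5.030000.
After n steps the width is (b−a)/2^n; need (b−a)/2^n ≤ 10^-7.
So n ≥ log₂(5.030000/10^-7) = log₂(50300000.0000) ≈ 25.5841.
Hence n = 26.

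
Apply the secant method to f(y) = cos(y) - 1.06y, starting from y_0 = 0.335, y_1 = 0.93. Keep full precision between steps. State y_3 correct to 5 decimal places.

0.71252

Secant update: y_(k+1) = y_k − f(y_k)·(y_k − y_(k-1))/(f(y_k) − f(y_(k-1))).
f(y_0) = 0.589310, f(y_1) = -0.387966
y_2 = 0.930000 - (-0.387966)·(0.930000 - 0.335000)/(-0.387966 - (0.589310)) = 0.693793; f(y_2) = 0.033406
y_3 = 0.693793 - (0.033406)·(0.693793 - 0.930000)/(0.033406 - (-0.387966)) = 0.712519; f(y_3) = 0.001447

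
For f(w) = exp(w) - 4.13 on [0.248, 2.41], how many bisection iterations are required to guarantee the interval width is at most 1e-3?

12

Initial width b − a = 2.41 − 0.248 = 2.162000.
After n steps the width is (b−a)/2^n; need (b−a)/2^n ≤ 1e-3.
So n ≥ log₂(2.162000/1e-3) = log₂(2162.0000) ≈ 11.0782.
Hence n = 12.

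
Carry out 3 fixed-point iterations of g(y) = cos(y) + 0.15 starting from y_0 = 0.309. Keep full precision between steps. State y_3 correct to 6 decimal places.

y_1 = g(0.309000) = 1.102638
y_2 = g(1.102638) = 0.601243
y_3 = g(0.601243) = 0.974633

0.974633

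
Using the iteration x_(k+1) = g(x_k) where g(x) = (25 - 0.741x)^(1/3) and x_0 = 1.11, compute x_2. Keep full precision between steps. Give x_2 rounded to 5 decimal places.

2.83797

x_1 = g(1.110000) = 2.891592
x_2 = g(2.891592) = 2.837975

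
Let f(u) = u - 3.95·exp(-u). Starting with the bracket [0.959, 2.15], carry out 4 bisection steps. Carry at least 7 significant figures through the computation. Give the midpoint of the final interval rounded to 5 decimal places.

f(0.959000) = -0.554940, f(2.150000) = 1.689888 (opposite signs)
step 1: m = 1.554500, f(m) = 0.719885 > 0 → root in [0.959000, 1.554500]
step 2: m = 1.256750, f(m) = 0.132669 > 0 → root in [0.959000, 1.256750]
step 3: m = 1.107875, f(m) = -0.196652 < 0 → root in [1.107875, 1.256750]
step 4: m = 1.182313, f(m) = -0.028635 < 0 → root in [1.182313, 1.256750]
Midpoint of [1.182313, 1.256750] = 1.219531

1.21953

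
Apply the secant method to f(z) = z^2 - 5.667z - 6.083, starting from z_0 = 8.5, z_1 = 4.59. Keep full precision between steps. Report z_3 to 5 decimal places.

6.79597

f(z_0) = 17.997500, f(z_1) = -11.026430
z_2 = 4.590000 - (-11.026430)·(4.590000 - 8.500000)/(-11.026430 - (17.997500)) = 6.075441; f(z_2) = -3.601540
z_3 = 6.075441 - (-3.601540)·(6.075441 - 4.590000)/(-3.601540 - (-11.026430)) = 6.795974; f(z_3) = 1.589476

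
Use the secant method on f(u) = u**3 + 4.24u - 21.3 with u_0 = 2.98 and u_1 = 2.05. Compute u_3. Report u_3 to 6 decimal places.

f(u_0) = 17.798792, f(u_1) = -3.992875
u_2 = 2.050000 - (-3.992875)·(2.050000 - 2.980000)/(-3.992875 - (17.798792)) = 2.220403; f(u_2) = -0.938476
u_3 = 2.220403 - (-0.938476)·(2.220403 - 2.050000)/(-0.938476 - (-3.992875)) = 2.272761; f(u_3) = 0.076314

2.272761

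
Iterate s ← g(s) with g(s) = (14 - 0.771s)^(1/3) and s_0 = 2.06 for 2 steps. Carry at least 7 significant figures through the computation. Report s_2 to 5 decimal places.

s_1 = g(2.060000) = 2.315319
s_2 = g(2.315319) = 2.303014

2.30301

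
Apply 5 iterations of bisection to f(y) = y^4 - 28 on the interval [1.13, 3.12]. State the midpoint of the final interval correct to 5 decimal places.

2.28047

f(1.130000) = -26.369526, f(3.120000) = 66.758543 (opposite signs)
step 1: m = 2.125000, f(m) = -7.609131 < 0 → root in [2.125000, 3.120000]
step 2: m = 2.622500, f(m) = 19.300092 > 0 → root in [2.125000, 2.622500]
step 3: m = 2.373750, f(m) = 3.749721 > 0 → root in [2.125000, 2.373750]
step 4: m = 2.249375, f(m) = -2.399558 < 0 → root in [2.249375, 2.373750]
step 5: m = 2.311562, f(m) = 0.551081 > 0 → root in [2.249375, 2.311562]
Midpoint of [2.249375, 2.311562] = 2.280469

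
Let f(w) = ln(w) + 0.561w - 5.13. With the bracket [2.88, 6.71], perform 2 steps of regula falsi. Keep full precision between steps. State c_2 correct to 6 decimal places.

5.967007

f(2.880000) = -2.456530, f(6.710000) = 0.537909
step 1: c = 6.021994, f(c) = 0.043757 > 0 → new bracket [2.880000, 6.021994]
step 2: c = 5.967007, f(c) = 0.003736 > 0 → new bracket [2.880000, 5.967007]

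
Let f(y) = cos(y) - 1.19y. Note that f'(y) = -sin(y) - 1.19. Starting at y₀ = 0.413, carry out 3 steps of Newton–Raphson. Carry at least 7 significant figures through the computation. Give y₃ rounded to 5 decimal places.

0.66255

y_0 = 0.413000: f = 0.424451, f' = -1.591359 → y_1 = 0.413000 - (0.424451)/(-1.591359) = 0.679722
y_1 = 0.679722: f = -0.031122, f' = -1.818577 → y_2 = 0.679722 - (-0.031122)/(-1.818577) = 0.662609
y_2 = 0.662609: f = -0.000114, f' = -1.805176 → y_3 = 0.662609 - (-0.000114)/(-1.805176) = 0.662545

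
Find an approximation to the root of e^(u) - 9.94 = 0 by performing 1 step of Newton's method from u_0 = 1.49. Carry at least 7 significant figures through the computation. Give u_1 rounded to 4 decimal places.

2.7302

f'(u) = e^(u)
u_0 = 1.490000: f = -5.502904, f' = 4.437096 → u_1 = 1.490000 - (-5.502904)/(4.437096) = 2.730204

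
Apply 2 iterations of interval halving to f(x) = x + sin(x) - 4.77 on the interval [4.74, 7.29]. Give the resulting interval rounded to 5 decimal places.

[5.37750, 6.01500]

f(4.740000) = -1.029619, f(7.290000) = 3.365133 (opposite signs)
step 1: m = 6.015000, f(m) = 0.980018 > 0 → root in [4.740000, 6.015000]
step 2: m = 5.377500, f(m) = -0.179348 < 0 → root in [5.377500, 6.015000]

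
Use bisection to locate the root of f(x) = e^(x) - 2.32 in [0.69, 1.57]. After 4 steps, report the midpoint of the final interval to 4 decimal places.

0.8275

f(0.690000) = -0.326284, f(1.570000) = 2.486648 (opposite signs)
step 1: m = 1.130000, f(m) = 0.775657 > 0 → root in [0.690000, 1.130000]
step 2: m = 0.910000, f(m) = 0.164323 > 0 → root in [0.690000, 0.910000]
step 3: m = 0.800000, f(m) = -0.094459 < 0 → root in [0.800000, 0.910000]
step 4: m = 0.855000, f(m) = 0.031374 > 0 → root in [0.800000, 0.855000]
Midpoint of [0.800000, 0.855000] = 0.827500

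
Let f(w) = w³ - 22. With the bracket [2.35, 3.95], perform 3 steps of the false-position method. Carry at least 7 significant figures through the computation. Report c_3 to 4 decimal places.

2.7858

f(2.350000) = -9.022125, f(3.950000) = 39.629875
step 1: c = 2.646707, f(c) = -3.459659 < 0 → new bracket [2.646707, 3.950000]
step 2: c = 2.751349, f(c) = -1.172513 < 0 → new bracket [2.751349, 3.950000]
step 3: c = 2.785794, f(c) = -0.380444 < 0 → new bracket [2.785794, 3.950000]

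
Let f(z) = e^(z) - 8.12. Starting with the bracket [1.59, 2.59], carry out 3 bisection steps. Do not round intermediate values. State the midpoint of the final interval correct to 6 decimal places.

2.152500

f(1.590000) = -3.216251, f(2.590000) = 5.209772 (opposite signs)
step 1: m = 2.090000, f(m) = -0.035085 < 0 → root in [2.090000, 2.590000]
step 2: m = 2.340000, f(m) = 2.261237 > 0 → root in [2.090000, 2.340000]
step 3: m = 2.215000, f(m) = 1.041409 > 0 → root in [2.090000, 2.215000]
Midpoint of [2.090000, 2.215000] = 2.152500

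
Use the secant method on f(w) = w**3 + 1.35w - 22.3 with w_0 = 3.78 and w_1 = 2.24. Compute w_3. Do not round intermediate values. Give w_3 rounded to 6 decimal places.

Secant update: w_(k+1) = w_k − f(w_k)·(w_k − w_(k-1))/(f(w_k) − f(w_(k-1))).
f(w_0) = 36.813152, f(w_1) = -8.036576
w_2 = 2.240000 - (-8.036576)·(2.240000 - 3.780000)/(-8.036576 - (36.813152)) = 2.515951; f(w_2) = -2.977473
w_3 = 2.515951 - (-2.977473)·(2.515951 - 2.240000)/(-2.977473 - (-8.036576)) = 2.678359; f(w_3) = 0.529269

2.678359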